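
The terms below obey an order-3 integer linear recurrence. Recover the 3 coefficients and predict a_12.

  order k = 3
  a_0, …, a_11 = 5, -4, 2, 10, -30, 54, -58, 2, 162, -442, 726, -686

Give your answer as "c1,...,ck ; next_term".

  a_3 = -2·2 + -1·-4 + 2·5 = 10
  a_4 = -2·10 + -1·2 + 2·-4 = -30
  a_5 = -2·-30 + -1·10 + 2·2 = 54
  a_6 = -2·54 + -1·-30 + 2·10 = -58
  a_7 = -2·-58 + -1·54 + 2·-30 = 2
  a_8 = -2·2 + -1·-58 + 2·54 = 162
  a_9 = -2·162 + -1·2 + 2·-58 = -442
  a_10 = -2·-442 + -1·162 + 2·2 = 726
  a_11 = -2·726 + -1·-442 + 2·162 = -686
  a_12 = -2·-686 + -1·726 + 2·-442 = -238

-2,-1,2 ; -238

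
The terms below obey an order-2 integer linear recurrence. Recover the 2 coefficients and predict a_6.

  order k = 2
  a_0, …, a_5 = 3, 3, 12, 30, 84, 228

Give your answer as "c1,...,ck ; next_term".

  a_2 = 2·3 + 2·3 = 12
  a_3 = 2·12 + 2·3 = 30
  a_4 = 2·30 + 2·12 = 84
  a_5 = 2·84 + 2·30 = 228
  a_6 = 2·228 + 2·84 = 624

2,2 ; 624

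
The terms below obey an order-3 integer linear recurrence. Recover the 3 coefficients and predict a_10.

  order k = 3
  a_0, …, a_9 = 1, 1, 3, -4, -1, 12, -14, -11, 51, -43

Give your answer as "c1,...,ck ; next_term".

  a_3 = -1·3 + -2·1 + 1·1 = -4
  a_4 = -1·-4 + -2·3 + 1·1 = -1
  a_5 = -1·-1 + -2·-4 + 1·3 = 12
  a_6 = -1·12 + -2·-1 + 1·-4 = -14
  a_7 = -1·-14 + -2·12 + 1·-1 = -11
  a_8 = -1·-11 + -2·-14 + 1·12 = 51
  a_9 = -1·51 + -2·-11 + 1·-14 = -43
  a_10 = -1·-43 + -2·51 + 1·-11 = -70

-1,-2,1 ; -70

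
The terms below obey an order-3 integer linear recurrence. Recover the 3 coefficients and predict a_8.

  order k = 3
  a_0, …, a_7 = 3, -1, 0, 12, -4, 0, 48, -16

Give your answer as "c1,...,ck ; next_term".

  a_3 = 0·0 + 0·-1 + 4·3 = 12
  a_4 = 0·12 + 0·0 + 4·-1 = -4
  a_5 = 0·-4 + 0·12 + 4·0 = 0
  a_6 = 0·0 + 0·-4 + 4·12 = 48
  a_7 = 0·48 + 0·0 + 4·-4 = -16
  a_8 = 0·-16 + 0·48 + 4·0 = 0

0,0,4 ; 0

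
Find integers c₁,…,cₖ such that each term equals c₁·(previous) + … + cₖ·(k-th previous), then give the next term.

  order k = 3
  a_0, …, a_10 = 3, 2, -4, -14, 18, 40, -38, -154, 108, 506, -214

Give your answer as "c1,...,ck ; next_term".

-1,-3,-4 ; -1736

  a_3 = -1·-4 + -3·2 + -4·3 = -14
  a_4 = -1·-14 + -3·-4 + -4·2 = 18
  a_5 = -1·18 + -3·-14 + -4·-4 = 40
  a_6 = -1·40 + -3·18 + -4·-14 = -38
  a_7 = -1·-38 + -3·40 + -4·18 = -154
  a_8 = -1·-154 + -3·-38 + -4·40 = 108
  a_9 = -1·108 + -3·-154 + -4·-38 = 506
  a_10 = -1·506 + -3·108 + -4·-154 = -214
  a_11 = -1·-214 + -3·506 + -4·108 = -1736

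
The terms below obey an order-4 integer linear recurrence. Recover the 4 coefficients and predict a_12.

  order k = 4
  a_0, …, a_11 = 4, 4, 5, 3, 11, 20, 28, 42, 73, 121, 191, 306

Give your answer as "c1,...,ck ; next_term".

1,0,1,1 ; 500

  a_4 = 1·3 + 0·5 + 1·4 + 1·4 = 11
  a_5 = 1·11 + 0·3 + 1·5 + 1·4 = 20
  a_6 = 1·20 + 0·11 + 1·3 + 1·5 = 28
  a_7 = 1·28 + 0·20 + 1·11 + 1·3 = 42
  a_8 = 1·42 + 0·28 + 1·20 + 1·11 = 73
  a_9 = 1·73 + 0·42 + 1·28 + 1·20 = 121
  a_10 = 1·121 + 0·73 + 1·42 + 1·28 = 191
  a_11 = 1·191 + 0·121 + 1·73 + 1·42 = 306
  a_12 = 1·306 + 0·191 + 1·121 + 1·73 = 500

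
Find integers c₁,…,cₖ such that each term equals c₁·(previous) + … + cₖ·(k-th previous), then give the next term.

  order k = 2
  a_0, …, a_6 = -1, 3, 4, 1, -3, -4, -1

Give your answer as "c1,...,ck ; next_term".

1,-1 ; 3

  a_2 = 1·3 + -1·-1 = 4
  a_3 = 1·4 + -1·3 = 1
  a_4 = 1·1 + -1·4 = -3
  a_5 = 1·-3 + -1·1 = -4
  a_6 = 1·-4 + -1·-3 = -1
  a_7 = 1·-1 + -1·-4 = 3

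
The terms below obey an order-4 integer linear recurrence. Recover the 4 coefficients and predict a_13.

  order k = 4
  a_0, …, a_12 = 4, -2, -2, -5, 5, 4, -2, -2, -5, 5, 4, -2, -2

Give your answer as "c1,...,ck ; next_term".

  a_4 = -1·-5 + -1·-2 + -1·-2 + -1·4 = 5
  a_5 = -1·5 + -1·-5 + -1·-2 + -1·-2 = 4
  a_6 = -1·4 + -1·5 + -1·-5 + -1·-2 = -2
  a_7 = -1·-2 + -1·4 + -1·5 + -1·-5 = -2
  a_8 = -1·-2 + -1·-2 + -1·4 + -1·5 = -5
  a_9 = -1·-5 + -1·-2 + -1·-2 + -1·4 = 5
  a_10 = -1·5 + -1·-5 + -1·-2 + -1·-2 = 4
  a_11 = -1·4 + -1·5 + -1·-5 + -1·-2 = -2
  a_12 = -1·-2 + -1·4 + -1·5 + -1·-5 = -2
  a_13 = -1·-2 + -1·-2 + -1·4 + -1·5 = -5

-1,-1,-1,-1 ; -5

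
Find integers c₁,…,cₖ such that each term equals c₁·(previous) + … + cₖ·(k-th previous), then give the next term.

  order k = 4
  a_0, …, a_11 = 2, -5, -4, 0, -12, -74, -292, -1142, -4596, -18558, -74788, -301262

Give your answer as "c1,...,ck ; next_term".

  a_4 = 4·0 + -1·-4 + 4·-5 + 2·2 = -12
  a_5 = 4·-12 + -1·0 + 4·-4 + 2·-5 = -74
  a_6 = 4·-74 + -1·-12 + 4·0 + 2·-4 = -292
  a_7 = 4·-292 + -1·-74 + 4·-12 + 2·0 = -1142
  a_8 = 4·-1142 + -1·-292 + 4·-74 + 2·-12 = -4596
  a_9 = 4·-4596 + -1·-1142 + 4·-292 + 2·-74 = -18558
  a_10 = 4·-18558 + -1·-4596 + 4·-1142 + 2·-292 = -74788
  a_11 = 4·-74788 + -1·-18558 + 4·-4596 + 2·-1142 = -301262
  a_12 = 4·-301262 + -1·-74788 + 4·-18558 + 2·-4596 = -1213684

4,-1,4,2 ; -1213684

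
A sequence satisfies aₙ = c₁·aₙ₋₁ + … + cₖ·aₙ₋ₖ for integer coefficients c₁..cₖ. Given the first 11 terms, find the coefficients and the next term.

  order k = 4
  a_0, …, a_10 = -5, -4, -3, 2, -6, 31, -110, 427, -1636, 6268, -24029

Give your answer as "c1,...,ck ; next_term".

  a_4 = -3·2 + 3·-3 + -1·-4 + -1·-5 = -6
  a_5 = -3·-6 + 3·2 + -1·-3 + -1·-4 = 31
  a_6 = -3·31 + 3·-6 + -1·2 + -1·-3 = -110
  a_7 = -3·-110 + 3·31 + -1·-6 + -1·2 = 427
  a_8 = -3·427 + 3·-110 + -1·31 + -1·-6 = -1636
  a_9 = -3·-1636 + 3·427 + -1·-110 + -1·31 = 6268
  a_10 = -3·6268 + 3·-1636 + -1·427 + -1·-110 = -24029
  a_11 = -3·-24029 + 3·6268 + -1·-1636 + -1·427 = 92100

-3,3,-1,-1 ; 92100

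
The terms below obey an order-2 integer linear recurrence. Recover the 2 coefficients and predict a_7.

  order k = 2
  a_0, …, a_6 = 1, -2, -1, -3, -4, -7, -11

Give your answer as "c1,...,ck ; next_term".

1,1 ; -18

  a_2 = 1·-2 + 1·1 = -1
  a_3 = 1·-1 + 1·-2 = -3
  a_4 = 1·-3 + 1·-1 = -4
  a_5 = 1·-4 + 1·-3 = -7
  a_6 = 1·-7 + 1·-4 = -11
  a_7 = 1·-11 + 1·-7 = -18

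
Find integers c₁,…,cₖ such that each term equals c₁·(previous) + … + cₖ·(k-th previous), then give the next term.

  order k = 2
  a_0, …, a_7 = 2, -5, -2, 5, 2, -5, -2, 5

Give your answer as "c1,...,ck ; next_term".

  a_2 = 0·-5 + -1·2 = -2
  a_3 = 0·-2 + -1·-5 = 5
  a_4 = 0·5 + -1·-2 = 2
  a_5 = 0·2 + -1·5 = -5
  a_6 = 0·-5 + -1·2 = -2
  a_7 = 0·-2 + -1·-5 = 5
  a_8 = 0·5 + -1·-2 = 2

0,-1 ; 2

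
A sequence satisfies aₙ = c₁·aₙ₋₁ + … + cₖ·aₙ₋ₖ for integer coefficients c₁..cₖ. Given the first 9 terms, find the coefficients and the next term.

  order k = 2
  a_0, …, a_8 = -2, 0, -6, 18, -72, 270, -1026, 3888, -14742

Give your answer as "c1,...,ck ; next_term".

  a_2 = -3·0 + 3·-2 = -6
  a_3 = -3·-6 + 3·0 = 18
  a_4 = -3·18 + 3·-6 = -72
  a_5 = -3·-72 + 3·18 = 270
  a_6 = -3·270 + 3·-72 = -1026
  a_7 = -3·-1026 + 3·270 = 3888
  a_8 = -3·3888 + 3·-1026 = -14742
  a_9 = -3·-14742 + 3·3888 = 55890

-3,3 ; 55890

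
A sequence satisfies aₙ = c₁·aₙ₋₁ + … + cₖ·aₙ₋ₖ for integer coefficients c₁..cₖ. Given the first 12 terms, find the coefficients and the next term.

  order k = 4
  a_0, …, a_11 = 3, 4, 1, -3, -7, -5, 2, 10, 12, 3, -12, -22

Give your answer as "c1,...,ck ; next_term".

  a_4 = 0·-3 + 0·1 + -1·4 + -1·3 = -7
  a_5 = 0·-7 + 0·-3 + -1·1 + -1·4 = -5
  a_6 = 0·-5 + 0·-7 + -1·-3 + -1·1 = 2
  a_7 = 0·2 + 0·-5 + -1·-7 + -1·-3 = 10
  a_8 = 0·10 + 0·2 + -1·-5 + -1·-7 = 12
  a_9 = 0·12 + 0·10 + -1·2 + -1·-5 = 3
  a_10 = 0·3 + 0·12 + -1·10 + -1·2 = -12
  a_11 = 0·-12 + 0·3 + -1·12 + -1·10 = -22
  a_12 = 0·-22 + 0·-12 + -1·3 + -1·12 = -15

0,0,-1,-1 ; -15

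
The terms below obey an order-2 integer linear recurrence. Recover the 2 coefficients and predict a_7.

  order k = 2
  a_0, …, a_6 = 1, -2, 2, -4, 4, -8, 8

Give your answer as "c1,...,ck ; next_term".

  a_2 = 0·-2 + 2·1 = 2
  a_3 = 0·2 + 2·-2 = -4
  a_4 = 0·-4 + 2·2 = 4
  a_5 = 0·4 + 2·-4 = -8
  a_6 = 0·-8 + 2·4 = 8
  a_7 = 0·8 + 2·-8 = -16

0,2 ; -16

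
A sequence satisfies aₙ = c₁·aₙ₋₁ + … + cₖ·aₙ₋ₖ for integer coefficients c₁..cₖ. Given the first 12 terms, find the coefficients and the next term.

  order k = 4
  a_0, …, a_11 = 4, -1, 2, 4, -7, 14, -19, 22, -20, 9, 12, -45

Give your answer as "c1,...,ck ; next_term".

-1,1,1,-1 ; 86

  a_4 = -1·4 + 1·2 + 1·-1 + -1·4 = -7
  a_5 = -1·-7 + 1·4 + 1·2 + -1·-1 = 14
  a_6 = -1·14 + 1·-7 + 1·4 + -1·2 = -19
  a_7 = -1·-19 + 1·14 + 1·-7 + -1·4 = 22
  a_8 = -1·22 + 1·-19 + 1·14 + -1·-7 = -20
  a_9 = -1·-20 + 1·22 + 1·-19 + -1·14 = 9
  a_10 = -1·9 + 1·-20 + 1·22 + -1·-19 = 12
  a_11 = -1·12 + 1·9 + 1·-20 + -1·22 = -45
  a_12 = -1·-45 + 1·12 + 1·9 + -1·-20 = 86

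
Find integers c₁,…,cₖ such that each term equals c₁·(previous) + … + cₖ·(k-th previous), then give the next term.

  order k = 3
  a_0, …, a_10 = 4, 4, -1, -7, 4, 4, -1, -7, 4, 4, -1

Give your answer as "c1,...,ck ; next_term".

  a_3 = -1·-1 + -1·4 + -1·4 = -7
  a_4 = -1·-7 + -1·-1 + -1·4 = 4
  a_5 = -1·4 + -1·-7 + -1·-1 = 4
  a_6 = -1·4 + -1·4 + -1·-7 = -1
  a_7 = -1·-1 + -1·4 + -1·4 = -7
  a_8 = -1·-7 + -1·-1 + -1·4 = 4
  a_9 = -1·4 + -1·-7 + -1·-1 = 4
  a_10 = -1·4 + -1·4 + -1·-7 = -1
  a_11 = -1·-1 + -1·4 + -1·4 = -7

-1,-1,-1 ; -7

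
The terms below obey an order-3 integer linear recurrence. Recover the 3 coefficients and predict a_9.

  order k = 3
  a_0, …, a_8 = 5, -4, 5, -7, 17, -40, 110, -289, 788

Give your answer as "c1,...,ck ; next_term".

  a_3 = -2·5 + 3·-4 + 3·5 = -7
  a_4 = -2·-7 + 3·5 + 3·-4 = 17
  a_5 = -2·17 + 3·-7 + 3·5 = -40
  a_6 = -2·-40 + 3·17 + 3·-7 = 110
  a_7 = -2·110 + 3·-40 + 3·17 = -289
  a_8 = -2·-289 + 3·110 + 3·-40 = 788
  a_9 = -2·788 + 3·-289 + 3·110 = -2113

-2,3,3 ; -2113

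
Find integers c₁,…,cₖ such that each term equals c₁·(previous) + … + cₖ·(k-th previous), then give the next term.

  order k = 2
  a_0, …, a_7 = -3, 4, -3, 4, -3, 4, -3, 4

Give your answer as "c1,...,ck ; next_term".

  a_2 = 0·4 + 1·-3 = -3
  a_3 = 0·-3 + 1·4 = 4
  a_4 = 0·4 + 1·-3 = -3
  a_5 = 0·-3 + 1·4 = 4
  a_6 = 0·4 + 1·-3 = -3
  a_7 = 0·-3 + 1·4 = 4
  a_8 = 0·4 + 1·-3 = -3

0,1 ; -3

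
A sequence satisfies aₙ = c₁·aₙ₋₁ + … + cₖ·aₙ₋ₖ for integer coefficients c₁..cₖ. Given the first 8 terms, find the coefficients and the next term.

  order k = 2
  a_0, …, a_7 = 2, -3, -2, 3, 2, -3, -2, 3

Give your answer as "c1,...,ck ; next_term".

  a_2 = 0·-3 + -1·2 = -2
  a_3 = 0·-2 + -1·-3 = 3
  a_4 = 0·3 + -1·-2 = 2
  a_5 = 0·2 + -1·3 = -3
  a_6 = 0·-3 + -1·2 = -2
  a_7 = 0·-2 + -1·-3 = 3
  a_8 = 0·3 + -1·-2 = 2

0,-1 ; 2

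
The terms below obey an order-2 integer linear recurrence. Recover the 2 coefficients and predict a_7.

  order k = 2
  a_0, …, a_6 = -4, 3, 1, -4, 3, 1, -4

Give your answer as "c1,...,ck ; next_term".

-1,-1 ; 3

  a_2 = -1·3 + -1·-4 = 1
  a_3 = -1·1 + -1·3 = -4
  a_4 = -1·-4 + -1·1 = 3
  a_5 = -1·3 + -1·-4 = 1
  a_6 = -1·1 + -1·3 = -4
  a_7 = -1·-4 + -1·1 = 3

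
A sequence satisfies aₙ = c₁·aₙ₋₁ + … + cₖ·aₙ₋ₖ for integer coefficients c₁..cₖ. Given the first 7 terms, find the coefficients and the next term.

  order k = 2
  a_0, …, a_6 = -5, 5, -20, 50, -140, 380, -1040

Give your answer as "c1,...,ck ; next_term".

-2,2 ; 2840

  a_2 = -2·5 + 2·-5 = -20
  a_3 = -2·-20 + 2·5 = 50
  a_4 = -2·50 + 2·-20 = -140
  a_5 = -2·-140 + 2·50 = 380
  a_6 = -2·380 + 2·-140 = -1040
  a_7 = -2·-1040 + 2·380 = 2840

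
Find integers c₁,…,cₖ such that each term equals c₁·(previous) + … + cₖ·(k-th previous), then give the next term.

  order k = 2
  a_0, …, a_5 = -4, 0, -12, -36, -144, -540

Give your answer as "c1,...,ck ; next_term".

3,3 ; -2052

  a_2 = 3·0 + 3·-4 = -12
  a_3 = 3·-12 + 3·0 = -36
  a_4 = 3·-36 + 3·-12 = -144
  a_5 = 3·-144 + 3·-36 = -540
  a_6 = 3·-540 + 3·-144 = -2052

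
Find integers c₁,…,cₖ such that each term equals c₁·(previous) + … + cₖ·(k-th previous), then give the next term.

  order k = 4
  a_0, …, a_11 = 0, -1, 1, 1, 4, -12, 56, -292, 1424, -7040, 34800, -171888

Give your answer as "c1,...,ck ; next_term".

  a_4 = -4·1 + 4·1 + -4·-1 + -4·0 = 4
  a_5 = -4·4 + 4·1 + -4·1 + -4·-1 = -12
  a_6 = -4·-12 + 4·4 + -4·1 + -4·1 = 56
  a_7 = -4·56 + 4·-12 + -4·4 + -4·1 = -292
  a_8 = -4·-292 + 4·56 + -4·-12 + -4·4 = 1424
  a_9 = -4·1424 + 4·-292 + -4·56 + -4·-12 = -7040
  a_10 = -4·-7040 + 4·1424 + -4·-292 + -4·56 = 34800
  a_11 = -4·34800 + 4·-7040 + -4·1424 + -4·-292 = -171888
  a_12 = -4·-171888 + 4·34800 + -4·-7040 + -4·1424 = 849216

-4,4,-4,-4 ; 849216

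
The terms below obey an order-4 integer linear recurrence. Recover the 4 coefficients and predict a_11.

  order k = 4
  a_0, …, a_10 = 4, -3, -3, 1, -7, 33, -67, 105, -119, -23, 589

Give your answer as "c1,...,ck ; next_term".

-3,-3,-1,-4 ; -1999

  a_4 = -3·1 + -3·-3 + -1·-3 + -4·4 = -7
  a_5 = -3·-7 + -3·1 + -1·-3 + -4·-3 = 33
  a_6 = -3·33 + -3·-7 + -1·1 + -4·-3 = -67
  a_7 = -3·-67 + -3·33 + -1·-7 + -4·1 = 105
  a_8 = -3·105 + -3·-67 + -1·33 + -4·-7 = -119
  a_9 = -3·-119 + -3·105 + -1·-67 + -4·33 = -23
  a_10 = -3·-23 + -3·-119 + -1·105 + -4·-67 = 589
  a_11 = -3·589 + -3·-23 + -1·-119 + -4·105 = -1999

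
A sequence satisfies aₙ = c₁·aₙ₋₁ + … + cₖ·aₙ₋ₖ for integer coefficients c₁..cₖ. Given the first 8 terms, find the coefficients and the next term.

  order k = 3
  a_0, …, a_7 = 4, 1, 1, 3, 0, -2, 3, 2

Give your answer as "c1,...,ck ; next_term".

0,-1,1 ; -5

  a_3 = 0·1 + -1·1 + 1·4 = 3
  a_4 = 0·3 + -1·1 + 1·1 = 0
  a_5 = 0·0 + -1·3 + 1·1 = -2
  a_6 = 0·-2 + -1·0 + 1·3 = 3
  a_7 = 0·3 + -1·-2 + 1·0 = 2
  a_8 = 0·2 + -1·3 + 1·-2 = -5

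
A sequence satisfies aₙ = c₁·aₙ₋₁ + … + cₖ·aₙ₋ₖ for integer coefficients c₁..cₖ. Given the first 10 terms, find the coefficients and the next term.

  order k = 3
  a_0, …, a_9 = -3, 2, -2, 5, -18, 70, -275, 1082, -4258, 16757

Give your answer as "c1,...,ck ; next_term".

  a_3 = -4·-2 + 0·2 + 1·-3 = 5
  a_4 = -4·5 + 0·-2 + 1·2 = -18
  a_5 = -4·-18 + 0·5 + 1·-2 = 70
  a_6 = -4·70 + 0·-18 + 1·5 = -275
  a_7 = -4·-275 + 0·70 + 1·-18 = 1082
  a_8 = -4·1082 + 0·-275 + 1·70 = -4258
  a_9 = -4·-4258 + 0·1082 + 1·-275 = 16757
  a_10 = -4·16757 + 0·-4258 + 1·1082 = -65946

-4,0,1 ; -65946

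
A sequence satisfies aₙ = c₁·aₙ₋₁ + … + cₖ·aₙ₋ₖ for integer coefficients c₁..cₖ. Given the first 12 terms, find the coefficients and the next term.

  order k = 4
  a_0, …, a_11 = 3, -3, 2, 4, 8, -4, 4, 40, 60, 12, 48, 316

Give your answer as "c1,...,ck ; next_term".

  a_4 = 1·4 + -1·2 + 2·-3 + 4·3 = 8
  a_5 = 1·8 + -1·4 + 2·2 + 4·-3 = -4
  a_6 = 1·-4 + -1·8 + 2·4 + 4·2 = 4
  a_7 = 1·4 + -1·-4 + 2·8 + 4·4 = 40
  a_8 = 1·40 + -1·4 + 2·-4 + 4·8 = 60
  a_9 = 1·60 + -1·40 + 2·4 + 4·-4 = 12
  a_10 = 1·12 + -1·60 + 2·40 + 4·4 = 48
  a_11 = 1·48 + -1·12 + 2·60 + 4·40 = 316
  a_12 = 1·316 + -1·48 + 2·12 + 4·60 = 532

1,-1,2,4 ; 532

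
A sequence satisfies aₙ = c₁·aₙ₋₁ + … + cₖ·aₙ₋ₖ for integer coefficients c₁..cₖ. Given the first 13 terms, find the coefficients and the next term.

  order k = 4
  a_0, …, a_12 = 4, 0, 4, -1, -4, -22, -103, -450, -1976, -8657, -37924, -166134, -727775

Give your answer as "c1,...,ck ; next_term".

  a_4 = 4·-1 + 2·4 + -1·0 + -2·4 = -4
  a_5 = 4·-4 + 2·-1 + -1·4 + -2·0 = -22
  a_6 = 4·-22 + 2·-4 + -1·-1 + -2·4 = -103
  a_7 = 4·-103 + 2·-22 + -1·-4 + -2·-1 = -450
  a_8 = 4·-450 + 2·-103 + -1·-22 + -2·-4 = -1976
  a_9 = 4·-1976 + 2·-450 + -1·-103 + -2·-22 = -8657
  a_10 = 4·-8657 + 2·-1976 + -1·-450 + -2·-103 = -37924
  a_11 = 4·-37924 + 2·-8657 + -1·-1976 + -2·-450 = -166134
  a_12 = 4·-166134 + 2·-37924 + -1·-8657 + -2·-1976 = -727775
  a_13 = 4·-727775 + 2·-166134 + -1·-37924 + -2·-8657 = -3188130

4,2,-1,-2 ; -3188130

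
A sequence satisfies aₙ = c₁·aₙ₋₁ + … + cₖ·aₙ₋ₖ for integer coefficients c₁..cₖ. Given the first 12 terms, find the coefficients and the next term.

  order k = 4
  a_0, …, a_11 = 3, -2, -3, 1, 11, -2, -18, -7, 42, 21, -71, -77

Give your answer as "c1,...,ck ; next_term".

0,-1,-1,2 ; 134

  a_4 = 0·1 + -1·-3 + -1·-2 + 2·3 = 11
  a_5 = 0·11 + -1·1 + -1·-3 + 2·-2 = -2
  a_6 = 0·-2 + -1·11 + -1·1 + 2·-3 = -18
  a_7 = 0·-18 + -1·-2 + -1·11 + 2·1 = -7
  a_8 = 0·-7 + -1·-18 + -1·-2 + 2·11 = 42
  a_9 = 0·42 + -1·-7 + -1·-18 + 2·-2 = 21
  a_10 = 0·21 + -1·42 + -1·-7 + 2·-18 = -71
  a_11 = 0·-71 + -1·21 + -1·42 + 2·-7 = -77
  a_12 = 0·-77 + -1·-71 + -1·21 + 2·42 = 134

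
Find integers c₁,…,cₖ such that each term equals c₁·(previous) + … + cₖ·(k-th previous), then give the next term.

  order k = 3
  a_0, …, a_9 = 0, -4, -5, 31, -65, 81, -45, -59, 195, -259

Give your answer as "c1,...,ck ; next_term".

-3,-4,-2 ; 115

  a_3 = -3·-5 + -4·-4 + -2·0 = 31
  a_4 = -3·31 + -4·-5 + -2·-4 = -65
  a_5 = -3·-65 + -4·31 + -2·-5 = 81
  a_6 = -3·81 + -4·-65 + -2·31 = -45
  a_7 = -3·-45 + -4·81 + -2·-65 = -59
  a_8 = -3·-59 + -4·-45 + -2·81 = 195
  a_9 = -3·195 + -4·-59 + -2·-45 = -259
  a_10 = -3·-259 + -4·195 + -2·-59 = 115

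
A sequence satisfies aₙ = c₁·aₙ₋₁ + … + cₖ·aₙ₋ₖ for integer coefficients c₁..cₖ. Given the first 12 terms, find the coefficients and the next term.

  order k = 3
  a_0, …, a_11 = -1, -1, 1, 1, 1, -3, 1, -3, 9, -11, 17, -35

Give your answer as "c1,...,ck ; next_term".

  a_3 = -1·1 + 0·-1 + -2·-1 = 1
  a_4 = -1·1 + 0·1 + -2·-1 = 1
  a_5 = -1·1 + 0·1 + -2·1 = -3
  a_6 = -1·-3 + 0·1 + -2·1 = 1
  a_7 = -1·1 + 0·-3 + -2·1 = -3
  a_8 = -1·-3 + 0·1 + -2·-3 = 9
  a_9 = -1·9 + 0·-3 + -2·1 = -11
  a_10 = -1·-11 + 0·9 + -2·-3 = 17
  a_11 = -1·17 + 0·-11 + -2·9 = -35
  a_12 = -1·-35 + 0·17 + -2·-11 = 57

-1,0,-2 ; 57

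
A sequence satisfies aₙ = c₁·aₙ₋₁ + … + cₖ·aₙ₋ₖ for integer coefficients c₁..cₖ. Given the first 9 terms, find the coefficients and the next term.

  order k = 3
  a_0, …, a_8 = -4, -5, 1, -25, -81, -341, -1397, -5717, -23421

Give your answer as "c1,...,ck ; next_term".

  a_3 = 3·1 + 4·-5 + 2·-4 = -25
  a_4 = 3·-25 + 4·1 + 2·-5 = -81
  a_5 = 3·-81 + 4·-25 + 2·1 = -341
  a_6 = 3·-341 + 4·-81 + 2·-25 = -1397
  a_7 = 3·-1397 + 4·-341 + 2·-81 = -5717
  a_8 = 3·-5717 + 4·-1397 + 2·-341 = -23421
  a_9 = 3·-23421 + 4·-5717 + 2·-1397 = -95925

3,4,2 ; -95925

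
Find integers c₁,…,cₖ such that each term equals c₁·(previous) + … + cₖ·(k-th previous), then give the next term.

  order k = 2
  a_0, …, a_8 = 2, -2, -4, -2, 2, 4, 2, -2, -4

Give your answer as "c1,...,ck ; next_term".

1,-1 ; -2

  a_2 = 1·-2 + -1·2 = -4
  a_3 = 1·-4 + -1·-2 = -2
  a_4 = 1·-2 + -1·-4 = 2
  a_5 = 1·2 + -1·-2 = 4
  a_6 = 1·4 + -1·2 = 2
  a_7 = 1·2 + -1·4 = -2
  a_8 = 1·-2 + -1·2 = -4
  a_9 = 1·-4 + -1·-2 = -2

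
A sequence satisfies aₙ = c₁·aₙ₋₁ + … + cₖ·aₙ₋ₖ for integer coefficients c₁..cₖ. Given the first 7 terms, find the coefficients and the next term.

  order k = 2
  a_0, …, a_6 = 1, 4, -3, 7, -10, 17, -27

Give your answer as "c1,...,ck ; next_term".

  a_2 = -1·4 + 1·1 = -3
  a_3 = -1·-3 + 1·4 = 7
  a_4 = -1·7 + 1·-3 = -10
  a_5 = -1·-10 + 1·7 = 17
  a_6 = -1·17 + 1·-10 = -27
  a_7 = -1·-27 + 1·17 = 44

-1,1 ; 44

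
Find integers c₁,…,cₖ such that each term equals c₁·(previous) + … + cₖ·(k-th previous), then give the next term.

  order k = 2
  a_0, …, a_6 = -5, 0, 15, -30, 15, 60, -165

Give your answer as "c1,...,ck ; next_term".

-2,-3 ; 150

  a_2 = -2·0 + -3·-5 = 15
  a_3 = -2·15 + -3·0 = -30
  a_4 = -2·-30 + -3·15 = 15
  a_5 = -2·15 + -3·-30 = 60
  a_6 = -2·60 + -3·15 = -165
  a_7 = -2·-165 + -3·60 = 150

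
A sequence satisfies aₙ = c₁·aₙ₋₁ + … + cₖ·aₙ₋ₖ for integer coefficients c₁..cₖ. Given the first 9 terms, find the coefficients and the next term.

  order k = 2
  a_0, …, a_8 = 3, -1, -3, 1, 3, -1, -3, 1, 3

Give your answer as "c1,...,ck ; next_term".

  a_2 = 0·-1 + -1·3 = -3
  a_3 = 0·-3 + -1·-1 = 1
  a_4 = 0·1 + -1·-3 = 3
  a_5 = 0·3 + -1·1 = -1
  a_6 = 0·-1 + -1·3 = -3
  a_7 = 0·-3 + -1·-1 = 1
  a_8 = 0·1 + -1·-3 = 3
  a_9 = 0·3 + -1·1 = -1

0,-1 ; -1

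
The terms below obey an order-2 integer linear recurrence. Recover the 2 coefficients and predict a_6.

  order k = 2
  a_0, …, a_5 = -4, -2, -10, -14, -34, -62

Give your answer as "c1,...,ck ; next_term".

1,2 ; -130

  a_2 = 1·-2 + 2·-4 = -10
  a_3 = 1·-10 + 2·-2 = -14
  a_4 = 1·-14 + 2·-10 = -34
  a_5 = 1·-34 + 2·-14 = -62
  a_6 = 1·-62 + 2·-34 = -130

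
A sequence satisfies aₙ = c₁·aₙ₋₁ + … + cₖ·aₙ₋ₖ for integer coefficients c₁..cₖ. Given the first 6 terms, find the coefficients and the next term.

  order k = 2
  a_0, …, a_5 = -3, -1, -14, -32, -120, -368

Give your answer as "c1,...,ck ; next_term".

  a_2 = 2·-1 + 4·-3 = -14
  a_3 = 2·-14 + 4·-1 = -32
  a_4 = 2·-32 + 4·-14 = -120
  a_5 = 2·-120 + 4·-32 = -368
  a_6 = 2·-368 + 4·-120 = -1216

2,4 ; -1216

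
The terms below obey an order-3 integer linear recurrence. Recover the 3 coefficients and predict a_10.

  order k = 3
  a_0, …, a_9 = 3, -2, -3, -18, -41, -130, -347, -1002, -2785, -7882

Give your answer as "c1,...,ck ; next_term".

  a_3 = 2·-3 + 3·-2 + -2·3 = -18
  a_4 = 2·-18 + 3·-3 + -2·-2 = -41
  a_5 = 2·-41 + 3·-18 + -2·-3 = -130
  a_6 = 2·-130 + 3·-41 + -2·-18 = -347
  a_7 = 2·-347 + 3·-130 + -2·-41 = -1002
  a_8 = 2·-1002 + 3·-347 + -2·-130 = -2785
  a_9 = 2·-2785 + 3·-1002 + -2·-347 = -7882
  a_10 = 2·-7882 + 3·-2785 + -2·-1002 = -22115

2,3,-2 ; -22115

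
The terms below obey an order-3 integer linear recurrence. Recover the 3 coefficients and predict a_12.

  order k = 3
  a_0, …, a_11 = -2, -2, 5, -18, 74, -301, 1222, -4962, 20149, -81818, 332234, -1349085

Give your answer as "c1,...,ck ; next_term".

  a_3 = -4·5 + 0·-2 + -1·-2 = -18
  a_4 = -4·-18 + 0·5 + -1·-2 = 74
  a_5 = -4·74 + 0·-18 + -1·5 = -301
  a_6 = -4·-301 + 0·74 + -1·-18 = 1222
  a_7 = -4·1222 + 0·-301 + -1·74 = -4962
  a_8 = -4·-4962 + 0·1222 + -1·-301 = 20149
  a_9 = -4·20149 + 0·-4962 + -1·1222 = -81818
  a_10 = -4·-81818 + 0·20149 + -1·-4962 = 332234
  a_11 = -4·332234 + 0·-81818 + -1·20149 = -1349085
  a_12 = -4·-1349085 + 0·332234 + -1·-81818 = 5478158

-4,0,-1 ; 5478158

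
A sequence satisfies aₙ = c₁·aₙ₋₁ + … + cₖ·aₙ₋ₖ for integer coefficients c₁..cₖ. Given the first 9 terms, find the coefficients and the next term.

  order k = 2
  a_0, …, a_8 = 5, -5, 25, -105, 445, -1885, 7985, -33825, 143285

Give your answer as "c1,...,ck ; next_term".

-4,1 ; -606965

  a_2 = -4·-5 + 1·5 = 25
  a_3 = -4·25 + 1·-5 = -105
  a_4 = -4·-105 + 1·25 = 445
  a_5 = -4·445 + 1·-105 = -1885
  a_6 = -4·-1885 + 1·445 = 7985
  a_7 = -4·7985 + 1·-1885 = -33825
  a_8 = -4·-33825 + 1·7985 = 143285
  a_9 = -4·143285 + 1·-33825 = -606965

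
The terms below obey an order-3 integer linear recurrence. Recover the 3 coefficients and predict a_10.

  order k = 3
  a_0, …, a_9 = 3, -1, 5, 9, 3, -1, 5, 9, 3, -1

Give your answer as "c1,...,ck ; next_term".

  a_3 = 1·5 + -1·-1 + 1·3 = 9
  a_4 = 1·9 + -1·5 + 1·-1 = 3
  a_5 = 1·3 + -1·9 + 1·5 = -1
  a_6 = 1·-1 + -1·3 + 1·9 = 5
  a_7 = 1·5 + -1·-1 + 1·3 = 9
  a_8 = 1·9 + -1·5 + 1·-1 = 3
  a_9 = 1·3 + -1·9 + 1·5 = -1
  a_10 = 1·-1 + -1·3 + 1·9 = 5

1,-1,1 ; 5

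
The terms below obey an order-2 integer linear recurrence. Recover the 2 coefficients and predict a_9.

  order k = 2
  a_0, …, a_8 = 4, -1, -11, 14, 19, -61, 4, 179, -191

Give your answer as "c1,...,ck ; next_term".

-1,-3 ; -346

  a_2 = -1·-1 + -3·4 = -11
  a_3 = -1·-11 + -3·-1 = 14
  a_4 = -1·14 + -3·-11 = 19
  a_5 = -1·19 + -3·14 = -61
  a_6 = -1·-61 + -3·19 = 4
  a_7 = -1·4 + -3·-61 = 179
  a_8 = -1·179 + -3·4 = -191
  a_9 = -1·-191 + -3·179 = -346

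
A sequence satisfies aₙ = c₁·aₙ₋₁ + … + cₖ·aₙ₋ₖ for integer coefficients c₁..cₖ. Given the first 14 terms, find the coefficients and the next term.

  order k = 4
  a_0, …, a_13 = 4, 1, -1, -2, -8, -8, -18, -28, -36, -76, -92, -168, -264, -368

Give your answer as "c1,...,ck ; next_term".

  a_4 = 0·-2 + 2·-1 + 2·1 + -2·4 = -8
  a_5 = 0·-8 + 2·-2 + 2·-1 + -2·1 = -8
  a_6 = 0·-8 + 2·-8 + 2·-2 + -2·-1 = -18
  a_7 = 0·-18 + 2·-8 + 2·-8 + -2·-2 = -28
  a_8 = 0·-28 + 2·-18 + 2·-8 + -2·-8 = -36
  a_9 = 0·-36 + 2·-28 + 2·-18 + -2·-8 = -76
  a_10 = 0·-76 + 2·-36 + 2·-28 + -2·-18 = -92
  a_11 = 0·-92 + 2·-76 + 2·-36 + -2·-28 = -168
  a_12 = 0·-168 + 2·-92 + 2·-76 + -2·-36 = -264
  a_13 = 0·-264 + 2·-168 + 2·-92 + -2·-76 = -368
  a_14 = 0·-368 + 2·-264 + 2·-168 + -2·-92 = -680

0,2,2,-2 ; -680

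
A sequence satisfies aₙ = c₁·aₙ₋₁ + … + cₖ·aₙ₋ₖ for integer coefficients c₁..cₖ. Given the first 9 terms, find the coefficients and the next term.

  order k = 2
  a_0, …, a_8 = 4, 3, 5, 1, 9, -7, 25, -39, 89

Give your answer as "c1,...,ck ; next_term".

  a_2 = -1·3 + 2·4 = 5
  a_3 = -1·5 + 2·3 = 1
  a_4 = -1·1 + 2·5 = 9
  a_5 = -1·9 + 2·1 = -7
  a_6 = -1·-7 + 2·9 = 25
  a_7 = -1·25 + 2·-7 = -39
  a_8 = -1·-39 + 2·25 = 89
  a_9 = -1·89 + 2·-39 = -167

-1,2 ; -167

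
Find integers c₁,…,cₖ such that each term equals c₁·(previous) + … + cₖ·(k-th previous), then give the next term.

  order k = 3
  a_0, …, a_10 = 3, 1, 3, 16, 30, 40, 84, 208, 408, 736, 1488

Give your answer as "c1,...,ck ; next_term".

  a_3 = 2·3 + -2·1 + 4·3 = 16
  a_4 = 2·16 + -2·3 + 4·1 = 30
  a_5 = 2·30 + -2·16 + 4·3 = 40
  a_6 = 2·40 + -2·30 + 4·16 = 84
  a_7 = 2·84 + -2·40 + 4·30 = 208
  a_8 = 2·208 + -2·84 + 4·40 = 408
  a_9 = 2·408 + -2·208 + 4·84 = 736
  a_10 = 2·736 + -2·408 + 4·208 = 1488
  a_11 = 2·1488 + -2·736 + 4·408 = 3136

2,-2,4 ; 3136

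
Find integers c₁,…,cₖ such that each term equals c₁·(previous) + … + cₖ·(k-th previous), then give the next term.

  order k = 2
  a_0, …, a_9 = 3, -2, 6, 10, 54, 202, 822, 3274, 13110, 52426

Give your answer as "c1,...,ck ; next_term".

3,4 ; 209718

  a_2 = 3·-2 + 4·3 = 6
  a_3 = 3·6 + 4·-2 = 10
  a_4 = 3·10 + 4·6 = 54
  a_5 = 3·54 + 4·10 = 202
  a_6 = 3·202 + 4·54 = 822
  a_7 = 3·822 + 4·202 = 3274
  a_8 = 3·3274 + 4·822 = 13110
  a_9 = 3·13110 + 4·3274 = 52426
  a_10 = 3·52426 + 4·13110 = 209718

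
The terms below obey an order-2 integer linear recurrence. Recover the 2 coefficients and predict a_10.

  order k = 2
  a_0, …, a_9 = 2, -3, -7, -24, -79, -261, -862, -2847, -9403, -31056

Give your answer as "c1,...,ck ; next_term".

  a_2 = 3·-3 + 1·2 = -7
  a_3 = 3·-7 + 1·-3 = -24
  a_4 = 3·-24 + 1·-7 = -79
  a_5 = 3·-79 + 1·-24 = -261
  a_6 = 3·-261 + 1·-79 = -862
  a_7 = 3·-862 + 1·-261 = -2847
  a_8 = 3·-2847 + 1·-862 = -9403
  a_9 = 3·-9403 + 1·-2847 = -31056
  a_10 = 3·-31056 + 1·-9403 = -102571

3,1 ; -102571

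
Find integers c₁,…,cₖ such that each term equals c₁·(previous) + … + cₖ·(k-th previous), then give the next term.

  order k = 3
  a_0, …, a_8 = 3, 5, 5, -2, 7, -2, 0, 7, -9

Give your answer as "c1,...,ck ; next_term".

-1,0,1 ; 9

  a_3 = -1·5 + 0·5 + 1·3 = -2
  a_4 = -1·-2 + 0·5 + 1·5 = 7
  a_5 = -1·7 + 0·-2 + 1·5 = -2
  a_6 = -1·-2 + 0·7 + 1·-2 = 0
  a_7 = -1·0 + 0·-2 + 1·7 = 7
  a_8 = -1·7 + 0·0 + 1·-2 = -9
  a_9 = -1·-9 + 0·7 + 1·0 = 9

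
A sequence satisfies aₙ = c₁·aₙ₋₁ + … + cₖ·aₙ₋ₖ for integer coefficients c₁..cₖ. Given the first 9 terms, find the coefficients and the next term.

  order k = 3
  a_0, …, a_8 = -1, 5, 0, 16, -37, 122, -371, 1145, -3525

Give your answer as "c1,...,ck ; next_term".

-2,3,-1 ; 10856

  a_3 = -2·0 + 3·5 + -1·-1 = 16
  a_4 = -2·16 + 3·0 + -1·5 = -37
  a_5 = -2·-37 + 3·16 + -1·0 = 122
  a_6 = -2·122 + 3·-37 + -1·16 = -371
  a_7 = -2·-371 + 3·122 + -1·-37 = 1145
  a_8 = -2·1145 + 3·-371 + -1·122 = -3525
  a_9 = -2·-3525 + 3·1145 + -1·-371 = 10856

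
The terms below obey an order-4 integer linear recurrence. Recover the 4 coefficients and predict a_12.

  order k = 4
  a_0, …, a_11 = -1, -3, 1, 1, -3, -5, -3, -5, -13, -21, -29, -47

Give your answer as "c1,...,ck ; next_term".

1,0,1,1 ; -81

  a_4 = 1·1 + 0·1 + 1·-3 + 1·-1 = -3
  a_5 = 1·-3 + 0·1 + 1·1 + 1·-3 = -5
  a_6 = 1·-5 + 0·-3 + 1·1 + 1·1 = -3
  a_7 = 1·-3 + 0·-5 + 1·-3 + 1·1 = -5
  a_8 = 1·-5 + 0·-3 + 1·-5 + 1·-3 = -13
  a_9 = 1·-13 + 0·-5 + 1·-3 + 1·-5 = -21
  a_10 = 1·-21 + 0·-13 + 1·-5 + 1·-3 = -29
  a_11 = 1·-29 + 0·-21 + 1·-13 + 1·-5 = -47
  a_12 = 1·-47 + 0·-29 + 1·-21 + 1·-13 = -81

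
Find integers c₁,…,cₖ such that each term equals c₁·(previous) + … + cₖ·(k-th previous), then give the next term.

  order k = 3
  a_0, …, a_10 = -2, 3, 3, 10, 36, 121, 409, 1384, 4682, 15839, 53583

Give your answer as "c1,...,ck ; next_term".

  a_3 = 3·3 + 1·3 + 1·-2 = 10
  a_4 = 3·10 + 1·3 + 1·3 = 36
  a_5 = 3·36 + 1·10 + 1·3 = 121
  a_6 = 3·121 + 1·36 + 1·10 = 409
  a_7 = 3·409 + 1·121 + 1·36 = 1384
  a_8 = 3·1384 + 1·409 + 1·121 = 4682
  a_9 = 3·4682 + 1·1384 + 1·409 = 15839
  a_10 = 3·15839 + 1·4682 + 1·1384 = 53583
  a_11 = 3·53583 + 1·15839 + 1·4682 = 181270

3,1,1 ; 181270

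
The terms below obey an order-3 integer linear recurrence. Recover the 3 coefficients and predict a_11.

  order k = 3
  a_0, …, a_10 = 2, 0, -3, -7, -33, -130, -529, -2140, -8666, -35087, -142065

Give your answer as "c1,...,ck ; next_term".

  a_3 = 3·-3 + 4·0 + 1·2 = -7
  a_4 = 3·-7 + 4·-3 + 1·0 = -33
  a_5 = 3·-33 + 4·-7 + 1·-3 = -130
  a_6 = 3·-130 + 4·-33 + 1·-7 = -529
  a_7 = 3·-529 + 4·-130 + 1·-33 = -2140
  a_8 = 3·-2140 + 4·-529 + 1·-130 = -8666
  a_9 = 3·-8666 + 4·-2140 + 1·-529 = -35087
  a_10 = 3·-35087 + 4·-8666 + 1·-2140 = -142065
  a_11 = 3·-142065 + 4·-35087 + 1·-8666 = -575209

3,4,1 ; -575209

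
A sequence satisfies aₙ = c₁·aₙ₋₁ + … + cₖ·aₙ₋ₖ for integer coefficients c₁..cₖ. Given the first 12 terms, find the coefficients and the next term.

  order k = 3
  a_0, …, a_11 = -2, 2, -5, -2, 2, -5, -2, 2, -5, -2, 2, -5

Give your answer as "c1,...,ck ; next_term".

  a_3 = 0·-5 + 0·2 + 1·-2 = -2
  a_4 = 0·-2 + 0·-5 + 1·2 = 2
  a_5 = 0·2 + 0·-2 + 1·-5 = -5
  a_6 = 0·-5 + 0·2 + 1·-2 = -2
  a_7 = 0·-2 + 0·-5 + 1·2 = 2
  a_8 = 0·2 + 0·-2 + 1·-5 = -5
  a_9 = 0·-5 + 0·2 + 1·-2 = -2
  a_10 = 0·-2 + 0·-5 + 1·2 = 2
  a_11 = 0·2 + 0·-2 + 1·-5 = -5
  a_12 = 0·-5 + 0·2 + 1·-2 = -2

0,0,1 ; -2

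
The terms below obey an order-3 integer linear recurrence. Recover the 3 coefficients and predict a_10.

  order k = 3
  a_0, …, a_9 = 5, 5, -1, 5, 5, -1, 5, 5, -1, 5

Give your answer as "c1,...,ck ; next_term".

  a_3 = 0·-1 + 0·5 + 1·5 = 5
  a_4 = 0·5 + 0·-1 + 1·5 = 5
  a_5 = 0·5 + 0·5 + 1·-1 = -1
  a_6 = 0·-1 + 0·5 + 1·5 = 5
  a_7 = 0·5 + 0·-1 + 1·5 = 5
  a_8 = 0·5 + 0·5 + 1·-1 = -1
  a_9 = 0·-1 + 0·5 + 1·5 = 5
  a_10 = 0·5 + 0·-1 + 1·5 = 5

0,0,1 ; 5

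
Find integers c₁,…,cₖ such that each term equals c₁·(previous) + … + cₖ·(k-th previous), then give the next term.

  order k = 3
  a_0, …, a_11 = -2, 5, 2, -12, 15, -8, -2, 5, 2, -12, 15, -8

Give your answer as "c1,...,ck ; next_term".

-2,-2,-1 ; -2

  a_3 = -2·2 + -2·5 + -1·-2 = -12
  a_4 = -2·-12 + -2·2 + -1·5 = 15
  a_5 = -2·15 + -2·-12 + -1·2 = -8
  a_6 = -2·-8 + -2·15 + -1·-12 = -2
  a_7 = -2·-2 + -2·-8 + -1·15 = 5
  a_8 = -2·5 + -2·-2 + -1·-8 = 2
  a_9 = -2·2 + -2·5 + -1·-2 = -12
  a_10 = -2·-12 + -2·2 + -1·5 = 15
  a_11 = -2·15 + -2·-12 + -1·2 = -8
  a_12 = -2·-8 + -2·15 + -1·-12 = -2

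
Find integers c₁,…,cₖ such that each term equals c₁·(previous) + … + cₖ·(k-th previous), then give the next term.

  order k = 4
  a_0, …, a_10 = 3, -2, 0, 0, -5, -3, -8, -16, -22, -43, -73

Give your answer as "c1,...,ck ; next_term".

  a_4 = 1·0 + 1·0 + 1·-2 + -1·3 = -5
  a_5 = 1·-5 + 1·0 + 1·0 + -1·-2 = -3
  a_6 = 1·-3 + 1·-5 + 1·0 + -1·0 = -8
  a_7 = 1·-8 + 1·-3 + 1·-5 + -1·0 = -16
  a_8 = 1·-16 + 1·-8 + 1·-3 + -1·-5 = -22
  a_9 = 1·-22 + 1·-16 + 1·-8 + -1·-3 = -43
  a_10 = 1·-43 + 1·-22 + 1·-16 + -1·-8 = -73
  a_11 = 1·-73 + 1·-43 + 1·-22 + -1·-16 = -122

1,1,1,-1 ; -122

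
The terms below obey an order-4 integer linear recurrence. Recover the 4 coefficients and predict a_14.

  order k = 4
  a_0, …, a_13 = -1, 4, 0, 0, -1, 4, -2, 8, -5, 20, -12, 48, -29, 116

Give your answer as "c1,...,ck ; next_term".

  a_4 = 0·0 + 2·0 + 0·4 + 1·-1 = -1
  a_5 = 0·-1 + 2·0 + 0·0 + 1·4 = 4
  a_6 = 0·4 + 2·-1 + 0·0 + 1·0 = -2
  a_7 = 0·-2 + 2·4 + 0·-1 + 1·0 = 8
  a_8 = 0·8 + 2·-2 + 0·4 + 1·-1 = -5
  a_9 = 0·-5 + 2·8 + 0·-2 + 1·4 = 20
  a_10 = 0·20 + 2·-5 + 0·8 + 1·-2 = -12
  a_11 = 0·-12 + 2·20 + 0·-5 + 1·8 = 48
  a_12 = 0·48 + 2·-12 + 0·20 + 1·-5 = -29
  a_13 = 0·-29 + 2·48 + 0·-12 + 1·20 = 116
  a_14 = 0·116 + 2·-29 + 0·48 + 1·-12 = -70

0,2,0,1 ; -70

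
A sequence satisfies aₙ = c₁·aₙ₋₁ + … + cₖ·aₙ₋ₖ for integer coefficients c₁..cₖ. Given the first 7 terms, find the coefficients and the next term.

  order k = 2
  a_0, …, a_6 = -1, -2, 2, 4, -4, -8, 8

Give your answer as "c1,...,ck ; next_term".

0,-2 ; 16

  a_2 = 0·-2 + -2·-1 = 2
  a_3 = 0·2 + -2·-2 = 4
  a_4 = 0·4 + -2·2 = -4
  a_5 = 0·-4 + -2·4 = -8
  a_6 = 0·-8 + -2·-4 = 8
  a_7 = 0·8 + -2·-8 = 16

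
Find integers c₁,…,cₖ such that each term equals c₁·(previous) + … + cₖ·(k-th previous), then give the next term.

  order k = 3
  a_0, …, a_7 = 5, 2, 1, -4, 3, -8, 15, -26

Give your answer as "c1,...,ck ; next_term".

  a_3 = -1·1 + 1·2 + -1·5 = -4
  a_4 = -1·-4 + 1·1 + -1·2 = 3
  a_5 = -1·3 + 1·-4 + -1·1 = -8
  a_6 = -1·-8 + 1·3 + -1·-4 = 15
  a_7 = -1·15 + 1·-8 + -1·3 = -26
  a_8 = -1·-26 + 1·15 + -1·-8 = 49

-1,1,-1 ; 49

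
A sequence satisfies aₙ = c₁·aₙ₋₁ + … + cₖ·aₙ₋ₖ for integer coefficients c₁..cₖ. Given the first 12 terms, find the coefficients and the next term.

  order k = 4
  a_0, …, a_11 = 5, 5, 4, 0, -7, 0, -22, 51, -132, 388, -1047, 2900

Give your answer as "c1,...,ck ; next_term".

-2,2,-1,-2 ; -8018

  a_4 = -2·0 + 2·4 + -1·5 + -2·5 = -7
  a_5 = -2·-7 + 2·0 + -1·4 + -2·5 = 0
  a_6 = -2·0 + 2·-7 + -1·0 + -2·4 = -22
  a_7 = -2·-22 + 2·0 + -1·-7 + -2·0 = 51
  a_8 = -2·51 + 2·-22 + -1·0 + -2·-7 = -132
  a_9 = -2·-132 + 2·51 + -1·-22 + -2·0 = 388
  a_10 = -2·388 + 2·-132 + -1·51 + -2·-22 = -1047
  a_11 = -2·-1047 + 2·388 + -1·-132 + -2·51 = 2900
  a_12 = -2·2900 + 2·-1047 + -1·388 + -2·-132 = -8018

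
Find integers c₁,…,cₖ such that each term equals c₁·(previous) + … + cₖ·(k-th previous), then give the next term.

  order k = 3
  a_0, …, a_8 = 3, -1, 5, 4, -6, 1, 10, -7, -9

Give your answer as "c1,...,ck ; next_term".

  a_3 = 0·5 + -1·-1 + 1·3 = 4
  a_4 = 0·4 + -1·5 + 1·-1 = -6
  a_5 = 0·-6 + -1·4 + 1·5 = 1
  a_6 = 0·1 + -1·-6 + 1·4 = 10
  a_7 = 0·10 + -1·1 + 1·-6 = -7
  a_8 = 0·-7 + -1·10 + 1·1 = -9
  a_9 = 0·-9 + -1·-7 + 1·10 = 17

0,-1,1 ; 17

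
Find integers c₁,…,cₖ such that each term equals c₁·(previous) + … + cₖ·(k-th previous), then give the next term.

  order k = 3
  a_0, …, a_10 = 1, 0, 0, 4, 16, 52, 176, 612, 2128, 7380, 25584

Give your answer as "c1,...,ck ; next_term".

  a_3 = 4·0 + -3·0 + 4·1 = 4
  a_4 = 4·4 + -3·0 + 4·0 = 16
  a_5 = 4·16 + -3·4 + 4·0 = 52
  a_6 = 4·52 + -3·16 + 4·4 = 176
  a_7 = 4·176 + -3·52 + 4·16 = 612
  a_8 = 4·612 + -3·176 + 4·52 = 2128
  a_9 = 4·2128 + -3·612 + 4·176 = 7380
  a_10 = 4·7380 + -3·2128 + 4·612 = 25584
  a_11 = 4·25584 + -3·7380 + 4·2128 = 88708

4,-3,4 ; 88708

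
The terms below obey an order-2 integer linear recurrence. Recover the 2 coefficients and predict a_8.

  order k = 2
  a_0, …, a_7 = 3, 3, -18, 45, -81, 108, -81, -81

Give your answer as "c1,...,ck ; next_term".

-3,-3 ; 486

  a_2 = -3·3 + -3·3 = -18
  a_3 = -3·-18 + -3·3 = 45
  a_4 = -3·45 + -3·-18 = -81
  a_5 = -3·-81 + -3·45 = 108
  a_6 = -3·108 + -3·-81 = -81
  a_7 = -3·-81 + -3·108 = -81
  a_8 = -3·-81 + -3·-81 = 486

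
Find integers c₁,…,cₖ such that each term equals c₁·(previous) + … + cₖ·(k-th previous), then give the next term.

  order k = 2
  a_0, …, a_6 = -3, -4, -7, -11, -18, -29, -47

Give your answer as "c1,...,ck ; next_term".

1,1 ; -76

  a_2 = 1·-4 + 1·-3 = -7
  a_3 = 1·-7 + 1·-4 = -11
  a_4 = 1·-11 + 1·-7 = -18
  a_5 = 1·-18 + 1·-11 = -29
  a_6 = 1·-29 + 1·-18 = -47
  a_7 = 1·-47 + 1·-29 = -76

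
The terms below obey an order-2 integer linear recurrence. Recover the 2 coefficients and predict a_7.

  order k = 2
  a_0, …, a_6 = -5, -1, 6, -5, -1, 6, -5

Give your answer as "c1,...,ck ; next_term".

  a_2 = -1·-1 + -1·-5 = 6
  a_3 = -1·6 + -1·-1 = -5
  a_4 = -1·-5 + -1·6 = -1
  a_5 = -1·-1 + -1·-5 = 6
  a_6 = -1·6 + -1·-1 = -5
  a_7 = -1·-5 + -1·6 = -1

-1,-1 ; -1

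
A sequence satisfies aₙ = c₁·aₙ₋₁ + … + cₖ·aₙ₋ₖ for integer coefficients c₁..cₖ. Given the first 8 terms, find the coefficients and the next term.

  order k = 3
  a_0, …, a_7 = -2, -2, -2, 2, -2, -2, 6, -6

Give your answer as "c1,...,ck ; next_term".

-1,-1,1 ; -2

  a_3 = -1·-2 + -1·-2 + 1·-2 = 2
  a_4 = -1·2 + -1·-2 + 1·-2 = -2
  a_5 = -1·-2 + -1·2 + 1·-2 = -2
  a_6 = -1·-2 + -1·-2 + 1·2 = 6
  a_7 = -1·6 + -1·-2 + 1·-2 = -6
  a_8 = -1·-6 + -1·6 + 1·-2 = -2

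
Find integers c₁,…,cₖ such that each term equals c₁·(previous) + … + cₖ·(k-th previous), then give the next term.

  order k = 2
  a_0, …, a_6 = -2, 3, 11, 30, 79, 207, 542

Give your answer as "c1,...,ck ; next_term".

  a_2 = 3·3 + -1·-2 = 11
  a_3 = 3·11 + -1·3 = 30
  a_4 = 3·30 + -1·11 = 79
  a_5 = 3·79 + -1·30 = 207
  a_6 = 3·207 + -1·79 = 542
  a_7 = 3·542 + -1·207 = 1419

3,-1 ; 1419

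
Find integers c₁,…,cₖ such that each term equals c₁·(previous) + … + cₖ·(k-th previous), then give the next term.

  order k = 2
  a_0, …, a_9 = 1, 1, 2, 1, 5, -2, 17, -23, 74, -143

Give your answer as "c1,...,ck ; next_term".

-1,3 ; 365

  a_2 = -1·1 + 3·1 = 2
  a_3 = -1·2 + 3·1 = 1
  a_4 = -1·1 + 3·2 = 5
  a_5 = -1·5 + 3·1 = -2
  a_6 = -1·-2 + 3·5 = 17
  a_7 = -1·17 + 3·-2 = -23
  a_8 = -1·-23 + 3·17 = 74
  a_9 = -1·74 + 3·-23 = -143
  a_10 = -1·-143 + 3·74 = 365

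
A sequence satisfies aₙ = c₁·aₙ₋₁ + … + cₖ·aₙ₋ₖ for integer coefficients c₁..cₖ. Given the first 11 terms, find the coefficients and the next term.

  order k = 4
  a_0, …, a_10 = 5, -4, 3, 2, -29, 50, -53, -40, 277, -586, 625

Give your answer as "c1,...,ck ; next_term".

-1,0,3,-3 ; 326

  a_4 = -1·2 + 0·3 + 3·-4 + -3·5 = -29
  a_5 = -1·-29 + 0·2 + 3·3 + -3·-4 = 50
  a_6 = -1·50 + 0·-29 + 3·2 + -3·3 = -53
  a_7 = -1·-53 + 0·50 + 3·-29 + -3·2 = -40
  a_8 = -1·-40 + 0·-53 + 3·50 + -3·-29 = 277
  a_9 = -1·277 + 0·-40 + 3·-53 + -3·50 = -586
  a_10 = -1·-586 + 0·277 + 3·-40 + -3·-53 = 625
  a_11 = -1·625 + 0·-586 + 3·277 + -3·-40 = 326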